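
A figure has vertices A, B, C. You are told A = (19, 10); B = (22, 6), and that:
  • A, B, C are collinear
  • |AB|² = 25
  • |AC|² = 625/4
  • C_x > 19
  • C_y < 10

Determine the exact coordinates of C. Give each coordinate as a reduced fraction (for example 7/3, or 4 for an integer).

1. C_x = 53/2  [[A, B, C are collinear ⇒ 4x+3y-106=0] ∩ [|C−(19, 10)|²=625/4]]
2. C_y = 0  [[A, B, C are collinear ⇒ 4x+3y-106=0] ∩ [|C−(19, 10)|²=625/4]]
   so C = (53/2, 0)

C = (53/2, 0)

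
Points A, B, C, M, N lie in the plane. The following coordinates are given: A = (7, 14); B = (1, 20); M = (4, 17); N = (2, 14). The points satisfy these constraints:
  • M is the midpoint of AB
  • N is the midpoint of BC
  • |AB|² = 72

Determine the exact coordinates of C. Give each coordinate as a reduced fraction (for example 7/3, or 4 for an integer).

1. C_x = 3  [C = 2·N−B = 2·(2, 14)−(1, 20)]
2. C_y = 8  [C = 2·N−B = 2·(2, 14)−(1, 20)]
   so C = (3, 8)

C = (3, 8)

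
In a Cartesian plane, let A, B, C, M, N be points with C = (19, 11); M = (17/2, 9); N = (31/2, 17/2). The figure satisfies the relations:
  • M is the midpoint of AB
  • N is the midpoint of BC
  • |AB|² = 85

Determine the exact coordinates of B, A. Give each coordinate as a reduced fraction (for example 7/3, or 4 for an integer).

1. B_x = 12  [B = 2·N−C = 2·(31/2, 17/2)−(19, 11)]
2. B_y = 6  [B = 2·N−C = 2·(31/2, 17/2)−(19, 11)]
   so B = (12, 6)
3. A_x = 5  [A = 2·M−B = 2·(17/2, 9)−(12, 6)]
4. A_y = 12  [A = 2·M−B = 2·(17/2, 9)−(12, 6)]
   so A = (5, 12)

B = (12, 6)
A = (5, 12)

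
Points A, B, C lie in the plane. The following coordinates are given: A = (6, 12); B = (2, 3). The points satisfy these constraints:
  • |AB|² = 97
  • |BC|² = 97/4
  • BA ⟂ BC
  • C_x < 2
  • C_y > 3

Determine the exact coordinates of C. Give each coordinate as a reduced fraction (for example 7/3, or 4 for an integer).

1. C_x = -5/2  [[BA ⟂ BC ⇒ 4x+9y-35=0] ∩ [|C−(2, 3)|²=97/4]]
2. C_y = 5  [[BA ⟂ BC ⇒ 4x+9y-35=0] ∩ [|C−(2, 3)|²=97/4]]
   so C = (-5/2, 5)

C = (-5/2, 5)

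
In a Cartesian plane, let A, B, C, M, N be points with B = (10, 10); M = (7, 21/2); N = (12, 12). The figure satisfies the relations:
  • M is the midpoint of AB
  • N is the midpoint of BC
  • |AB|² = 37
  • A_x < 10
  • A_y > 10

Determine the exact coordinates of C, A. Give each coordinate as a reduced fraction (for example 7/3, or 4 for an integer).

1. A_x = 4  [A = 2·M−B = 2·(7, 21/2)−(10, 10)]
2. A_y = 11  [A = 2·M−B = 2·(7, 21/2)−(10, 10)]
   so A = (4, 11)
3. C_x = 14  [C = 2·N−B = 2·(12, 12)−(10, 10)]
4. C_y = 14  [C = 2·N−B = 2·(12, 12)−(10, 10)]
   so C = (14, 14)

C = (14, 14)
A = (4, 11)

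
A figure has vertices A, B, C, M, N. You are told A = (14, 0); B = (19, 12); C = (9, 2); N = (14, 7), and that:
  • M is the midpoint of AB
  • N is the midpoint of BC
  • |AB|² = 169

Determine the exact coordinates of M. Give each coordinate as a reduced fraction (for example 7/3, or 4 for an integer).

1. M_x = 33/2  [2·M = A+B = (14, 0)+(19, 12)]
2. M_y = 6  [2·M = A+B = (14, 0)+(19, 12)]
   so M = (33/2, 6)

M = (33/2, 6)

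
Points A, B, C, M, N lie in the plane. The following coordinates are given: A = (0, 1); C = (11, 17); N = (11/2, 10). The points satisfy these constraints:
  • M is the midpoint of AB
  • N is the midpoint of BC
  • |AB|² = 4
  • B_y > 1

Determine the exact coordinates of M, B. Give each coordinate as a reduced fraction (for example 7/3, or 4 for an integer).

1. B_x = 0  [B = 2·N−C = 2·(11/2, 10)−(11, 17)]
2. B_y = 3  [B = 2·N−C = 2·(11/2, 10)−(11, 17)]
   so B = (0, 3)
3. M_x = 0  [2·M = A+B = (0, 1)+(0, 3)]
4. M_y = 2  [2·M = A+B = (0, 1)+(0, 3)]
   so M = (0, 2)

M = (0, 2)
B = (0, 3)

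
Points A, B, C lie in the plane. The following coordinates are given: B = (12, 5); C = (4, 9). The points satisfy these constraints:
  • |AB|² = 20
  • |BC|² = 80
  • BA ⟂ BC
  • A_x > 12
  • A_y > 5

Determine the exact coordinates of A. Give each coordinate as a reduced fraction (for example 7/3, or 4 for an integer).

A = (14, 9)

1. A_x = 14  [[BA ⟂ BC ⇒ -8x+4y+76=0] ∩ [|A−(12, 5)|²=20]]
2. A_y = 9  [[BA ⟂ BC ⇒ -8x+4y+76=0] ∩ [|A−(12, 5)|²=20]]
   so A = (14, 9)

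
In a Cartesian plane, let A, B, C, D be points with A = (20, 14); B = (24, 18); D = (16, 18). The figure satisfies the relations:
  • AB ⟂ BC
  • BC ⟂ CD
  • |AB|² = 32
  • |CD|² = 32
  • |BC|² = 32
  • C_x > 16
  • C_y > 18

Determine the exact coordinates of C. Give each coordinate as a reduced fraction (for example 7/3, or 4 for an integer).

1. C_x = 20  [[AB ⟂ BC ⇒ 4x+4y-168=0] ∩ [|C−(16, 18)|²=32]]
2. C_y = 22  [[AB ⟂ BC ⇒ 4x+4y-168=0] ∩ [|C−(16, 18)|²=32]]
   so C = (20, 22)

C = (20, 22)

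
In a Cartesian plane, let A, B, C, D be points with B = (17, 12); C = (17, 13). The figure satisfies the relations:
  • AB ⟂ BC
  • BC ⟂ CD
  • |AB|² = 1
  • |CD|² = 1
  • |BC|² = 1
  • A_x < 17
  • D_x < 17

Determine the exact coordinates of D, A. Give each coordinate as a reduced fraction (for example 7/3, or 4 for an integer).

D = (16, 13)
A = (16, 12)

1. D_x = 16  [[BC ⟂ CD ⇒ 1y-13=0] ∩ [|D−(17, 13)|²=1]]
2. D_y = 13  [[BC ⟂ CD ⇒ 1y-13=0] ∩ [|D−(17, 13)|²=1]]
   so D = (16, 13)
3. A_x = 16  [[AB ⟂ BC ⇒ -1y+12=0] ∩ [|A−(17, 12)|²=1]]
4. A_y = 12  [[AB ⟂ BC ⇒ -1y+12=0] ∩ [|A−(17, 12)|²=1]]
   so A = (16, 12)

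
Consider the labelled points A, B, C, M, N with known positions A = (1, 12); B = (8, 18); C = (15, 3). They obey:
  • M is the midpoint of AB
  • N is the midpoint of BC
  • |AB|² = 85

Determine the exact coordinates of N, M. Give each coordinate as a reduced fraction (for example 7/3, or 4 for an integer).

N = (23/2, 21/2)
M = (9/2, 15)

1. M_x = 9/2  [2·M = A+B = (1, 12)+(8, 18)]
2. M_y = 15  [2·M = A+B = (1, 12)+(8, 18)]
   so M = (9/2, 15)
3. N_x = 23/2  [2·N = B+C = (8, 18)+(15, 3)]
4. N_y = 21/2  [2·N = B+C = (8, 18)+(15, 3)]
   so N = (23/2, 21/2)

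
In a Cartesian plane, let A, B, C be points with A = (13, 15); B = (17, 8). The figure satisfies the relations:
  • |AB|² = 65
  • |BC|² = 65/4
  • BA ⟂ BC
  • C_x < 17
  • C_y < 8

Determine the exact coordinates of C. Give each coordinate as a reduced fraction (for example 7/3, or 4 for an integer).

1. C_x = 27/2  [[BA ⟂ BC ⇒ -4x+7y+12=0] ∩ [|C−(17, 8)|²=65/4]]
2. C_y = 6  [[BA ⟂ BC ⇒ -4x+7y+12=0] ∩ [|C−(17, 8)|²=65/4]]
   so C = (27/2, 6)

C = (27/2, 6)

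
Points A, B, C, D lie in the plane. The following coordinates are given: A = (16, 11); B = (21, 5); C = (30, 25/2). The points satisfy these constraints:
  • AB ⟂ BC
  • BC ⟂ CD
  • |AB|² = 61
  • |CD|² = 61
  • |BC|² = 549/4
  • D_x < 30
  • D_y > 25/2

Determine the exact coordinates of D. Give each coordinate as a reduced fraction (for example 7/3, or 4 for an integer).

1. D_x = 25  [[BC ⟂ CD ⇒ 9x+15/2y-1455/4=0] ∩ [|D−(30, 25/2)|²=61]]
2. D_y = 37/2  [[BC ⟂ CD ⇒ 9x+15/2y-1455/4=0] ∩ [|D−(30, 25/2)|²=61]]
   so D = (25, 37/2)

D = (25, 37/2)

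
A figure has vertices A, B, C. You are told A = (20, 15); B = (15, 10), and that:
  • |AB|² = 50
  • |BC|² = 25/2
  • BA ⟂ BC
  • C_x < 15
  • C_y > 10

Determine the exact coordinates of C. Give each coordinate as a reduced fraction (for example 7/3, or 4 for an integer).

1. C_x = 25/2  [[BA ⟂ BC ⇒ 5x+5y-125=0] ∩ [|C−(15, 10)|²=25/2]]
2. C_y = 25/2  [[BA ⟂ BC ⇒ 5x+5y-125=0] ∩ [|C−(15, 10)|²=25/2]]
   so C = (25/2, 25/2)

C = (25/2, 25/2)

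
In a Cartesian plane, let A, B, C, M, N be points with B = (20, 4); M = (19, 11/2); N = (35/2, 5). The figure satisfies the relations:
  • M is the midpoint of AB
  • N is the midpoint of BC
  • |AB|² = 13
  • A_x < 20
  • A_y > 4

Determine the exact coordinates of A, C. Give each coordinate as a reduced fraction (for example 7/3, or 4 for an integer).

1. A_x = 18  [A = 2·M−B = 2·(19, 11/2)−(20, 4)]
2. A_y = 7  [A = 2·M−B = 2·(19, 11/2)−(20, 4)]
   so A = (18, 7)
3. C_x = 15  [C = 2·N−B = 2·(35/2, 5)−(20, 4)]
4. C_y = 6  [C = 2·N−B = 2·(35/2, 5)−(20, 4)]
   so C = (15, 6)

A = (18, 7)
C = (15, 6)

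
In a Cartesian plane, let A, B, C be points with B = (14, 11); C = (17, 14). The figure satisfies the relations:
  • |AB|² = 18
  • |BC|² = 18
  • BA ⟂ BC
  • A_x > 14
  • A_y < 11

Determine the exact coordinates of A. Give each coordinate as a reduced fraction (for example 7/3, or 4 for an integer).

1. A_x = 17  [[BA ⟂ BC ⇒ 3x+3y-75=0] ∩ [|A−(14, 11)|²=18]]
2. A_y = 8  [[BA ⟂ BC ⇒ 3x+3y-75=0] ∩ [|A−(14, 11)|²=18]]
   so A = (17, 8)

A = (17, 8)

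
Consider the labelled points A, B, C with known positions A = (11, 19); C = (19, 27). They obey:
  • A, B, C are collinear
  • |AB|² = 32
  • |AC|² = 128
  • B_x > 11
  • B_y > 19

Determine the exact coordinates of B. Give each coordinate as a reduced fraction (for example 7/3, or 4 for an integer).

1. B_x = 15  [[A, B, C are collinear ⇒ 8x-8y+64=0] ∩ [|B−(11, 19)|²=32]]
2. B_y = 23  [[A, B, C are collinear ⇒ 8x-8y+64=0] ∩ [|B−(11, 19)|²=32]]
   so B = (15, 23)

B = (15, 23)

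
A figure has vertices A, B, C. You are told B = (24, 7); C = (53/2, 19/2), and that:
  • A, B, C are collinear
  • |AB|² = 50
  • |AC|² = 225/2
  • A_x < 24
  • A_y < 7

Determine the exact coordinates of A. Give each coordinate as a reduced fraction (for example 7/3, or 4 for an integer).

A = (19, 2)

1. A_x = 19  [[A, B, C are collinear ⇒ -5/2x+5/2y+85/2=0] ∩ [|A−(24, 7)|²=50]]
2. A_y = 2  [[A, B, C are collinear ⇒ -5/2x+5/2y+85/2=0] ∩ [|A−(24, 7)|²=50]]
   so A = (19, 2)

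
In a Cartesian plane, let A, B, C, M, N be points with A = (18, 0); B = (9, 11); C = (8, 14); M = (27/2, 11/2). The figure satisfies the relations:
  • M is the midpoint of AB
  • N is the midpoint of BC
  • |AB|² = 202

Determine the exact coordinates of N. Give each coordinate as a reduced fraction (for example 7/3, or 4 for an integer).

1. N_x = 17/2  [2·N = B+C = (9, 11)+(8, 14)]
2. N_y = 25/2  [2·N = B+C = (9, 11)+(8, 14)]
   so N = (17/2, 25/2)

N = (17/2, 25/2)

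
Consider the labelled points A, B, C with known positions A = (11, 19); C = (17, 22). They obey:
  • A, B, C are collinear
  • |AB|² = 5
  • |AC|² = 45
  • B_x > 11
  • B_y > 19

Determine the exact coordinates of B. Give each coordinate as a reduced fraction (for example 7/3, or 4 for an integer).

B = (13, 20)

1. B_x = 13  [[A, B, C are collinear ⇒ 3x-6y+81=0] ∩ [|B−(11, 19)|²=5]]
2. B_y = 20  [[A, B, C are collinear ⇒ 3x-6y+81=0] ∩ [|B−(11, 19)|²=5]]
   so B = (13, 20)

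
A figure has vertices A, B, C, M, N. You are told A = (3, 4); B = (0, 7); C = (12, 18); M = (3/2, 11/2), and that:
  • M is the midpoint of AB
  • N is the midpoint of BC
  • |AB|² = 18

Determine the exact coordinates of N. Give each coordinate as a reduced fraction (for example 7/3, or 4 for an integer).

N = (6, 25/2)

1. N_x = 6  [2·N = B+C = (0, 7)+(12, 18)]
2. N_y = 25/2  [2·N = B+C = (0, 7)+(12, 18)]
   so N = (6, 25/2)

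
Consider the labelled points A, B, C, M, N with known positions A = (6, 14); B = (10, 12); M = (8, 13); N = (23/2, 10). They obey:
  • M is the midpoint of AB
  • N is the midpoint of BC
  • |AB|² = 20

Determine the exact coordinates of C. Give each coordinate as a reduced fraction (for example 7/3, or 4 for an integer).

C = (13, 8)

1. C_x = 13  [C = 2·N−B = 2·(23/2, 10)−(10, 12)]
2. C_y = 8  [C = 2·N−B = 2·(23/2, 10)−(10, 12)]
   so C = (13, 8)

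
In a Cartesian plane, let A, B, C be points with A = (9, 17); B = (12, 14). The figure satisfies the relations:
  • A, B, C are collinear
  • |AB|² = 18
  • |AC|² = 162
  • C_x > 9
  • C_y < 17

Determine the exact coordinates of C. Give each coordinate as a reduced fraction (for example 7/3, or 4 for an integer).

C = (18, 8)

1. C_x = 18  [[A, B, C are collinear ⇒ 3x+3y-78=0] ∩ [|C−(9, 17)|²=162]]
2. C_y = 8  [[A, B, C are collinear ⇒ 3x+3y-78=0] ∩ [|C−(9, 17)|²=162]]
   so C = (18, 8)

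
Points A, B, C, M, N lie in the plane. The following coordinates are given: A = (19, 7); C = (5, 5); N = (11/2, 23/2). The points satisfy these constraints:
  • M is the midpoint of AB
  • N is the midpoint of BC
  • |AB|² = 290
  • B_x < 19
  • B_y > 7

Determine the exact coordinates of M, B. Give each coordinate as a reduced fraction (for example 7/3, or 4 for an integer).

1. B_x = 6  [B = 2·N−C = 2·(11/2, 23/2)−(5, 5)]
2. B_y = 18  [B = 2·N−C = 2·(11/2, 23/2)−(5, 5)]
   so B = (6, 18)
3. M_x = 25/2  [2·M = A+B = (19, 7)+(6, 18)]
4. M_y = 25/2  [2·M = A+B = (19, 7)+(6, 18)]
   so M = (25/2, 25/2)

M = (25/2, 25/2)
B = (6, 18)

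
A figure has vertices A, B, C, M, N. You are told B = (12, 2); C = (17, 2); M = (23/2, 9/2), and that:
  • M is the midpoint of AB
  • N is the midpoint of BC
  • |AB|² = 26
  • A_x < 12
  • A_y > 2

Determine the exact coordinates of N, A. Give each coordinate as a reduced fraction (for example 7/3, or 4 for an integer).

1. A_x = 11  [A = 2·M−B = 2·(23/2, 9/2)−(12, 2)]
2. A_y = 7  [A = 2·M−B = 2·(23/2, 9/2)−(12, 2)]
   so A = (11, 7)
3. N_x = 29/2  [2·N = B+C = (12, 2)+(17, 2)]
4. N_y = 2  [2·N = B+C = (12, 2)+(17, 2)]
   so N = (29/2, 2)

N = (29/2, 2)
A = (11, 7)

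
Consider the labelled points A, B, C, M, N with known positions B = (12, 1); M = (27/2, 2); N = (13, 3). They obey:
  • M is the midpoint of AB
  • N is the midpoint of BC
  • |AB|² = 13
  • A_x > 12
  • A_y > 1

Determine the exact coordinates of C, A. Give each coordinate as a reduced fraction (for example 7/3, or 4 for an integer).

C = (14, 5)
A = (15, 3)

1. A_x = 15  [A = 2·M−B = 2·(27/2, 2)−(12, 1)]
2. A_y = 3  [A = 2·M−B = 2·(27/2, 2)−(12, 1)]
   so A = (15, 3)
3. C_x = 14  [C = 2·N−B = 2·(13, 3)−(12, 1)]
4. C_y = 5  [C = 2·N−B = 2·(13, 3)−(12, 1)]
   so C = (14, 5)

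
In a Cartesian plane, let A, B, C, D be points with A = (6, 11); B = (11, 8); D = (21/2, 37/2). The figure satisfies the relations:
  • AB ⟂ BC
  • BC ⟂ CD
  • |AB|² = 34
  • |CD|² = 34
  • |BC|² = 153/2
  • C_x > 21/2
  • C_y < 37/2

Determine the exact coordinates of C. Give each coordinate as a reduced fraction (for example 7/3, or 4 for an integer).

1. C_x = 31/2  [[AB ⟂ BC ⇒ 5x-3y-31=0] ∩ [|C−(21/2, 37/2)|²=34]]
2. C_y = 31/2  [[AB ⟂ BC ⇒ 5x-3y-31=0] ∩ [|C−(21/2, 37/2)|²=34]]
   so C = (31/2, 31/2)

C = (31/2, 31/2)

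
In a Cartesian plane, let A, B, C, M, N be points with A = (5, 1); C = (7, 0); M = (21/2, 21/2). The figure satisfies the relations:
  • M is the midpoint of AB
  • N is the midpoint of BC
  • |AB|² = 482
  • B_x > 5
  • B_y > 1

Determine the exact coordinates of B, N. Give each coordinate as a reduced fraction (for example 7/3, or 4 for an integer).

B = (16, 20)
N = (23/2, 10)

1. B_x = 16  [B = 2·M−A = 2·(21/2, 21/2)−(5, 1)]
2. B_y = 20  [B = 2·M−A = 2·(21/2, 21/2)−(5, 1)]
   so B = (16, 20)
3. N_x = 23/2  [2·N = B+C = (16, 20)+(7, 0)]
4. N_y = 10  [2·N = B+C = (16, 20)+(7, 0)]
   so N = (23/2, 10)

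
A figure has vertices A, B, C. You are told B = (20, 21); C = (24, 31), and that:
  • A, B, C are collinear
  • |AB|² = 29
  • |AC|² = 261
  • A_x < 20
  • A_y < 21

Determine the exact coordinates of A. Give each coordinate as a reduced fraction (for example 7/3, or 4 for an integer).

1. A_x = 18  [[A, B, C are collinear ⇒ -10x+4y+116=0] ∩ [|A−(20, 21)|²=29]]
2. A_y = 16  [[A, B, C are collinear ⇒ -10x+4y+116=0] ∩ [|A−(20, 21)|²=29]]
   so A = (18, 16)

A = (18, 16)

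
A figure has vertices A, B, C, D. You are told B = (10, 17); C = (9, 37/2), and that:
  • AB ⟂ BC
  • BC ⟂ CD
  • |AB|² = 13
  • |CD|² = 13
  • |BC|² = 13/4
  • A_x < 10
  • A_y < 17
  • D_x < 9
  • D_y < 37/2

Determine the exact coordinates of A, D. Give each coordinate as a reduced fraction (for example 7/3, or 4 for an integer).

A = (7, 15)
D = (6, 33/2)

1. A_x = 7  [[AB ⟂ BC ⇒ 1x-3/2y+31/2=0] ∩ [|A−(10, 17)|²=13]]
2. A_y = 15  [[AB ⟂ BC ⇒ 1x-3/2y+31/2=0] ∩ [|A−(10, 17)|²=13]]
   so A = (7, 15)
3. D_x = 6  [[BC ⟂ CD ⇒ -1x+3/2y-75/4=0] ∩ [|D−(9, 37/2)|²=13]]
4. D_y = 33/2  [[BC ⟂ CD ⇒ -1x+3/2y-75/4=0] ∩ [|D−(9, 37/2)|²=13]]
   so D = (6, 33/2)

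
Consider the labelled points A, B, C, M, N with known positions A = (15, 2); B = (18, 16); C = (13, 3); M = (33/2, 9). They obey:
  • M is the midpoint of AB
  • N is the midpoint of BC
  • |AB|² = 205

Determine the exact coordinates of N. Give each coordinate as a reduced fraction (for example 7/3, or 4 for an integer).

N = (31/2, 19/2)

1. N_x = 31/2  [2·N = B+C = (18, 16)+(13, 3)]
2. N_y = 19/2  [2·N = B+C = (18, 16)+(13, 3)]
   so N = (31/2, 19/2)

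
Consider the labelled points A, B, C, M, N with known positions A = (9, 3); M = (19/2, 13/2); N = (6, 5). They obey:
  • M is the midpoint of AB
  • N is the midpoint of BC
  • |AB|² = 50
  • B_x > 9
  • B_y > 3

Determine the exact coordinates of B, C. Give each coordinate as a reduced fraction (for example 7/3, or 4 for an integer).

B = (10, 10)
C = (2, 0)

1. B_x = 10  [B = 2·M−A = 2·(19/2, 13/2)−(9, 3)]
2. B_y = 10  [B = 2·M−A = 2·(19/2, 13/2)−(9, 3)]
   so B = (10, 10)
3. C_x = 2  [C = 2·N−B = 2·(6, 5)−(10, 10)]
4. C_y = 0  [C = 2·N−B = 2·(6, 5)−(10, 10)]
   so C = (2, 0)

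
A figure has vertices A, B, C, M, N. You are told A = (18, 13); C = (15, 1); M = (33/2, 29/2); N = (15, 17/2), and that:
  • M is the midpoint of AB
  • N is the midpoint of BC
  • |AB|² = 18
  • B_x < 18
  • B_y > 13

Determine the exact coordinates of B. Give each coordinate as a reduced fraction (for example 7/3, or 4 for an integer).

1. B_x = 15  [B = 2·M−A = 2·(33/2, 29/2)−(18, 13)]
2. B_y = 16  [B = 2·M−A = 2·(33/2, 29/2)−(18, 13)]
   so B = (15, 16)

B = (15, 16)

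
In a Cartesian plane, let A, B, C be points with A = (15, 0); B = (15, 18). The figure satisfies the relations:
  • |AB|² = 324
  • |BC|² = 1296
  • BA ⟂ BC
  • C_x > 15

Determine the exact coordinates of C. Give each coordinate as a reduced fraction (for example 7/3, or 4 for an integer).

C = (51, 18)

1. C_x = 51  [[BA ⟂ BC ⇒ -18y+324=0] ∩ [|C−(15, 18)|²=1296]]
2. C_y = 18  [[BA ⟂ BC ⇒ -18y+324=0] ∩ [|C−(15, 18)|²=1296]]
   so C = (51, 18)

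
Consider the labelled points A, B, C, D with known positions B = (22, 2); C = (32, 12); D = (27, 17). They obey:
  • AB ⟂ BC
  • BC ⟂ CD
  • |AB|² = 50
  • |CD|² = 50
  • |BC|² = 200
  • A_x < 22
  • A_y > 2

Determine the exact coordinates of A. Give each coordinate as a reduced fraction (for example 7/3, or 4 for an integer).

A = (17, 7)

1. A_x = 17  [[AB ⟂ BC ⇒ -10x-10y+240=0] ∩ [|A−(22, 2)|²=50]]
2. A_y = 7  [[AB ⟂ BC ⇒ -10x-10y+240=0] ∩ [|A−(22, 2)|²=50]]
   so A = (17, 7)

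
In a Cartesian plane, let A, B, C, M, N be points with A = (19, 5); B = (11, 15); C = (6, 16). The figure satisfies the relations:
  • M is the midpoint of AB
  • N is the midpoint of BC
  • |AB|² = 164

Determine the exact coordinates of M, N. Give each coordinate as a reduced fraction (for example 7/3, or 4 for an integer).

1. M_x = 15  [2·M = A+B = (19, 5)+(11, 15)]
2. M_y = 10  [2·M = A+B = (19, 5)+(11, 15)]
   so M = (15, 10)
3. N_x = 17/2  [2·N = B+C = (11, 15)+(6, 16)]
4. N_y = 31/2  [2·N = B+C = (11, 15)+(6, 16)]
   so N = (17/2, 31/2)

M = (15, 10)
N = (17/2, 31/2)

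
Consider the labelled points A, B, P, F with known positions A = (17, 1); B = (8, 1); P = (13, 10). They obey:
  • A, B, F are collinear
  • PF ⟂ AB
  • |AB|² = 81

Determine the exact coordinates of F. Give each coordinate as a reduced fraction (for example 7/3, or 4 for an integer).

1. F_x = 13  [[A, B, F are collinear ⇒ -9y+9=0] ∩ [PF ⟂ AB ⇒ -9x+117=0]]
2. F_y = 1  [[A, B, F are collinear ⇒ -9y+9=0] ∩ [PF ⟂ AB ⇒ -9x+117=0]]
   so F = (13, 1)

F = (13, 1)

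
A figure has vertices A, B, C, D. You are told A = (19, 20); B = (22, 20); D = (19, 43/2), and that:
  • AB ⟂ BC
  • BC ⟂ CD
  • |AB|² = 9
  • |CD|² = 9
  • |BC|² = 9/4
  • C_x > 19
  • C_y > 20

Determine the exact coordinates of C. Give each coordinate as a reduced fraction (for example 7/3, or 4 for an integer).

C = (22, 43/2)

1. C_x = 22  [[AB ⟂ BC ⇒ 3x-66=0] ∩ [|C−(19, 43/2)|²=9]]
2. C_y = 43/2  [[AB ⟂ BC ⇒ 3x-66=0] ∩ [|C−(19, 43/2)|²=9]]
   so C = (22, 43/2)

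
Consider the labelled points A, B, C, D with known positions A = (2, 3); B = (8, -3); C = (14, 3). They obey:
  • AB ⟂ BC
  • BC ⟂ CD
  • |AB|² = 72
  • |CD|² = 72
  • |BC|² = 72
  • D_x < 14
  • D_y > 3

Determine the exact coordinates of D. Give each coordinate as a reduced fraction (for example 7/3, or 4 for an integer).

D = (8, 9)

1. D_x = 8  [[BC ⟂ CD ⇒ 6x+6y-102=0] ∩ [|D−(14, 3)|²=72]]
2. D_y = 9  [[BC ⟂ CD ⇒ 6x+6y-102=0] ∩ [|D−(14, 3)|²=72]]
   so D = (8, 9)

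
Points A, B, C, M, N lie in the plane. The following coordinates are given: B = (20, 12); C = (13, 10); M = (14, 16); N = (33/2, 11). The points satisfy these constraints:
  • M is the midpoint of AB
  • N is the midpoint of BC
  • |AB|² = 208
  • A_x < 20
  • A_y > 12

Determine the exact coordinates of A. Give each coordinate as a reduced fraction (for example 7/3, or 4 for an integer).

A = (8, 20)

1. A_x = 8  [A = 2·M−B = 2·(14, 16)−(20, 12)]
2. A_y = 20  [A = 2·M−B = 2·(14, 16)−(20, 12)]
   so A = (8, 20)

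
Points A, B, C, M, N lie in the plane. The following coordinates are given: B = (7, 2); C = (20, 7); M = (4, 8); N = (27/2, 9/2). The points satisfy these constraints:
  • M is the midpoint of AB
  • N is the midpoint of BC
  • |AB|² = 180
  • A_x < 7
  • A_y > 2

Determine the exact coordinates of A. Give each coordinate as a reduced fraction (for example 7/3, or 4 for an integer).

A = (1, 14)

1. A_x = 1  [A = 2·M−B = 2·(4, 8)−(7, 2)]
2. A_y = 14  [A = 2·M−B = 2·(4, 8)−(7, 2)]
   so A = (1, 14)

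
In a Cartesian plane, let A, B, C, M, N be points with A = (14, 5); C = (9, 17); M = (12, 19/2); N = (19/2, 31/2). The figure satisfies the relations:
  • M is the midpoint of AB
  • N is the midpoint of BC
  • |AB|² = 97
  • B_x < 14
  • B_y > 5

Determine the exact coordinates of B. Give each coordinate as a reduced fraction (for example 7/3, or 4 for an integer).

B = (10, 14)

1. B_x = 10  [B = 2·M−A = 2·(12, 19/2)−(14, 5)]
2. B_y = 14  [B = 2·M−A = 2·(12, 19/2)−(14, 5)]
   so B = (10, 14)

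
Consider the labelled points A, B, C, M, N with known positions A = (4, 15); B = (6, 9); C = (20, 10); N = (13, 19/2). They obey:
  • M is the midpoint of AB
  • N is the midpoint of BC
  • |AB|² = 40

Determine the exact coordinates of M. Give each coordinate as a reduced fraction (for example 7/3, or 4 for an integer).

M = (5, 12)

1. M_x = 5  [2·M = A+B = (4, 15)+(6, 9)]
2. M_y = 12  [2·M = A+B = (4, 15)+(6, 9)]
   so M = (5, 12)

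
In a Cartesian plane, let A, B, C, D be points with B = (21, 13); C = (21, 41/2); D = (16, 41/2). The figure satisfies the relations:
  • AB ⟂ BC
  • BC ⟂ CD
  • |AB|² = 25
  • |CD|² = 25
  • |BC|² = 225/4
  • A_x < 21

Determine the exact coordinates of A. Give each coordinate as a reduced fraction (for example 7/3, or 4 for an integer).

1. A_x = 16  [[AB ⟂ BC ⇒ -15/2y+195/2=0] ∩ [|A−(21, 13)|²=25]]
2. A_y = 13  [[AB ⟂ BC ⇒ -15/2y+195/2=0] ∩ [|A−(21, 13)|²=25]]
   so A = (16, 13)

A = (16, 13)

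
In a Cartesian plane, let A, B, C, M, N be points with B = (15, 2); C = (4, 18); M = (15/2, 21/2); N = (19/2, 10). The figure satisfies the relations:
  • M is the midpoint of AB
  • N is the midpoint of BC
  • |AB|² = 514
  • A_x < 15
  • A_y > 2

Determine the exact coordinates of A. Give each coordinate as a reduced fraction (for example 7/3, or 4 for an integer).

1. A_x = 0  [A = 2·M−B = 2·(15/2, 21/2)−(15, 2)]
2. A_y = 19  [A = 2·M−B = 2·(15/2, 21/2)−(15, 2)]
   so A = (0, 19)

A = (0, 19)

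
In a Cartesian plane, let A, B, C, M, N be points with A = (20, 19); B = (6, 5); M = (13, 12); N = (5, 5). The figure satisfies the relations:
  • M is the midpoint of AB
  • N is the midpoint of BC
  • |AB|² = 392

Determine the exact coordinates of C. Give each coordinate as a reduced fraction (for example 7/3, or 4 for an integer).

C = (4, 5)

1. C_x = 4  [C = 2·N−B = 2·(5, 5)−(6, 5)]
2. C_y = 5  [C = 2·N−B = 2·(5, 5)−(6, 5)]
   so C = (4, 5)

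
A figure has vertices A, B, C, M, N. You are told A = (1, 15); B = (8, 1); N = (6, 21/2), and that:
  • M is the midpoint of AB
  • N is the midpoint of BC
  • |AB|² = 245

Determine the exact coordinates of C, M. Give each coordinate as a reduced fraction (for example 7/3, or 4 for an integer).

C = (4, 20)
M = (9/2, 8)

1. M_x = 9/2  [2·M = A+B = (1, 15)+(8, 1)]
2. M_y = 8  [2·M = A+B = (1, 15)+(8, 1)]
   so M = (9/2, 8)
3. C_x = 4  [C = 2·N−B = 2·(6, 21/2)−(8, 1)]
4. C_y = 20  [C = 2·N−B = 2·(6, 21/2)−(8, 1)]
   so C = (4, 20)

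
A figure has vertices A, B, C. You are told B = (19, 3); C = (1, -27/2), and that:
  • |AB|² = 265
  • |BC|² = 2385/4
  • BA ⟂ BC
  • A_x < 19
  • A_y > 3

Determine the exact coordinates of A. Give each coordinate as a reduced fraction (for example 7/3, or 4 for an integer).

1. A_x = 8  [[BA ⟂ BC ⇒ -18x-33/2y+783/2=0] ∩ [|A−(19, 3)|²=265]]
2. A_y = 15  [[BA ⟂ BC ⇒ -18x-33/2y+783/2=0] ∩ [|A−(19, 3)|²=265]]
   so A = (8, 15)

A = (8, 15)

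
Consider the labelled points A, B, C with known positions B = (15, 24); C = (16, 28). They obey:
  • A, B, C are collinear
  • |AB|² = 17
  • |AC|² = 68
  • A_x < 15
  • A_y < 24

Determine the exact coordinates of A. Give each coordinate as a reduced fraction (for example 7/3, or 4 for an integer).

1. A_x = 14  [[A, B, C are collinear ⇒ -4x+1y+36=0] ∩ [|A−(15, 24)|²=17]]
2. A_y = 20  [[A, B, C are collinear ⇒ -4x+1y+36=0] ∩ [|A−(15, 24)|²=17]]
   so A = (14, 20)

A = (14, 20)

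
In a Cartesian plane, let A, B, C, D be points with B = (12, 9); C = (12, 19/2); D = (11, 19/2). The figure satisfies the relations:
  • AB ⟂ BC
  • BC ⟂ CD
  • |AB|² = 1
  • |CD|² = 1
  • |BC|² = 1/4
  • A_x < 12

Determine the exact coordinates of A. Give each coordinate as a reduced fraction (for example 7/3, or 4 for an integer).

1. A_x = 11  [[AB ⟂ BC ⇒ -1/2y+9/2=0] ∩ [|A−(12, 9)|²=1]]
2. A_y = 9  [[AB ⟂ BC ⇒ -1/2y+9/2=0] ∩ [|A−(12, 9)|²=1]]
   so A = (11, 9)

A = (11, 9)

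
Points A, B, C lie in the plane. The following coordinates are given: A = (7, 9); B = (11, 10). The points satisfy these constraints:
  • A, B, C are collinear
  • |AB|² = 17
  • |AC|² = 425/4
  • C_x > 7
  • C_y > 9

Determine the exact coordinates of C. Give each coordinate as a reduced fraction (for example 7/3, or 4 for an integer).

C = (17, 23/2)

1. C_x = 17  [[A, B, C are collinear ⇒ -1x+4y-29=0] ∩ [|C−(7, 9)|²=425/4]]
2. C_y = 23/2  [[A, B, C are collinear ⇒ -1x+4y-29=0] ∩ [|C−(7, 9)|²=425/4]]
   so C = (17, 23/2)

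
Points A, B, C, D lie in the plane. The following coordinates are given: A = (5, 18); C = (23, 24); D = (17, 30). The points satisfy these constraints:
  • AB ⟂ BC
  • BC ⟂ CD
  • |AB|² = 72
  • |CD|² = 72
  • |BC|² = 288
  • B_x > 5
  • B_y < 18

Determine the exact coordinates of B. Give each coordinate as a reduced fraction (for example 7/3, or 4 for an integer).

B = (11, 12)

1. B_x = 11  [[BC ⟂ CD ⇒ 6x-6y+6=0] ∩ [|B−(5, 18)|²=72]]
2. B_y = 12  [[BC ⟂ CD ⇒ 6x-6y+6=0] ∩ [|B−(5, 18)|²=72]]
   so B = (11, 12)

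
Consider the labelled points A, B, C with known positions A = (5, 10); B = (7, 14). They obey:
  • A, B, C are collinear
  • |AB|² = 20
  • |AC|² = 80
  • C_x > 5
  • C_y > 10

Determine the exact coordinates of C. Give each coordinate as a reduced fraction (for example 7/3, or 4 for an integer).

C = (9, 18)

1. C_x = 9  [[A, B, C are collinear ⇒ -4x+2y=0] ∩ [|C−(5, 10)|²=80]]
2. C_y = 18  [[A, B, C are collinear ⇒ -4x+2y=0] ∩ [|C−(5, 10)|²=80]]
   so C = (9, 18)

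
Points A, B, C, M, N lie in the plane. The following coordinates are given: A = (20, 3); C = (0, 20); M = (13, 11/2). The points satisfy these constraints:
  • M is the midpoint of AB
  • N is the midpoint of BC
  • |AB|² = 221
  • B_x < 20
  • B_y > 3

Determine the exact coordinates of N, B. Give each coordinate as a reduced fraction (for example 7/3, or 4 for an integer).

N = (3, 14)
B = (6, 8)

1. B_x = 6  [B = 2·M−A = 2·(13, 11/2)−(20, 3)]
2. B_y = 8  [B = 2·M−A = 2·(13, 11/2)−(20, 3)]
   so B = (6, 8)
3. N_x = 3  [2·N = B+C = (6, 8)+(0, 20)]
4. N_y = 14  [2·N = B+C = (6, 8)+(0, 20)]
   so N = (3, 14)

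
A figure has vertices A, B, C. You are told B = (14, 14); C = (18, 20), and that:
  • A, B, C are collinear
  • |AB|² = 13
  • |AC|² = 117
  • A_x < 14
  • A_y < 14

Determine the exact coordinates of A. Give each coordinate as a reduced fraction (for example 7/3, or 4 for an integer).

1. A_x = 12  [[A, B, C are collinear ⇒ -6x+4y+28=0] ∩ [|A−(14, 14)|²=13]]
2. A_y = 11  [[A, B, C are collinear ⇒ -6x+4y+28=0] ∩ [|A−(14, 14)|²=13]]
   so A = (12, 11)

A = (12, 11)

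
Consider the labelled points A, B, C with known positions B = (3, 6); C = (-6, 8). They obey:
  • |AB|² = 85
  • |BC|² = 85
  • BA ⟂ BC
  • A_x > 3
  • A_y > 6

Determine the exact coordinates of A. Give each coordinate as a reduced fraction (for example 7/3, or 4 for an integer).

A = (5, 15)

1. A_x = 5  [[BA ⟂ BC ⇒ -9x+2y+15=0] ∩ [|A−(3, 6)|²=85]]
2. A_y = 15  [[BA ⟂ BC ⇒ -9x+2y+15=0] ∩ [|A−(3, 6)|²=85]]
   so A = (5, 15)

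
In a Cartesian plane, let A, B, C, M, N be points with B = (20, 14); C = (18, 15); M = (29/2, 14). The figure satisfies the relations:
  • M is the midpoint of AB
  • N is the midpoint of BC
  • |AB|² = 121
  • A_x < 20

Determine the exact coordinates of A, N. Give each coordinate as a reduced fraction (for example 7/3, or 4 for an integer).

1. A_x = 9  [A = 2·M−B = 2·(29/2, 14)−(20, 14)]
2. A_y = 14  [A = 2·M−B = 2·(29/2, 14)−(20, 14)]
   so A = (9, 14)
3. N_x = 19  [2·N = B+C = (20, 14)+(18, 15)]
4. N_y = 29/2  [2·N = B+C = (20, 14)+(18, 15)]
   so N = (19, 29/2)

A = (9, 14)
N = (19, 29/2)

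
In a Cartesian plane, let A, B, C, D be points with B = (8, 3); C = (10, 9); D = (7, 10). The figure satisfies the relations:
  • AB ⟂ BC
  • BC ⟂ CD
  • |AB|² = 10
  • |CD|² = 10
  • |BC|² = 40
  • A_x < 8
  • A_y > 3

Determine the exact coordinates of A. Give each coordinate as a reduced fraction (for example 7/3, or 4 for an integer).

A = (5, 4)

1. A_x = 5  [[AB ⟂ BC ⇒ -2x-6y+34=0] ∩ [|A−(8, 3)|²=10]]
2. A_y = 4  [[AB ⟂ BC ⇒ -2x-6y+34=0] ∩ [|A−(8, 3)|²=10]]
   so A = (5, 4)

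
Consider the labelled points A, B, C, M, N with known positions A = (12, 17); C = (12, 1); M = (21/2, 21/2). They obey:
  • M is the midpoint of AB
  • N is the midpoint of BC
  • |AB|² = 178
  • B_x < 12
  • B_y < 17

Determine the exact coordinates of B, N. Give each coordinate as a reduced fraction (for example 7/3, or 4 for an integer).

1. B_x = 9  [B = 2·M−A = 2·(21/2, 21/2)−(12, 17)]
2. B_y = 4  [B = 2·M−A = 2·(21/2, 21/2)−(12, 17)]
   so B = (9, 4)
3. N_x = 21/2  [2·N = B+C = (9, 4)+(12, 1)]
4. N_y = 5/2  [2·N = B+C = (9, 4)+(12, 1)]
   so N = (21/2, 5/2)

B = (9, 4)
N = (21/2, 5/2)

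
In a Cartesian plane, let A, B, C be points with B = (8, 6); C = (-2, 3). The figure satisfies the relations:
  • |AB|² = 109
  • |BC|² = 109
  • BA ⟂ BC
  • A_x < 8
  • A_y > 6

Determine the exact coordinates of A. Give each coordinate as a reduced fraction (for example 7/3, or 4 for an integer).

A = (5, 16)

1. A_x = 5  [[BA ⟂ BC ⇒ -10x-3y+98=0] ∩ [|A−(8, 6)|²=109]]
2. A_y = 16  [[BA ⟂ BC ⇒ -10x-3y+98=0] ∩ [|A−(8, 6)|²=109]]
   so A = (5, 16)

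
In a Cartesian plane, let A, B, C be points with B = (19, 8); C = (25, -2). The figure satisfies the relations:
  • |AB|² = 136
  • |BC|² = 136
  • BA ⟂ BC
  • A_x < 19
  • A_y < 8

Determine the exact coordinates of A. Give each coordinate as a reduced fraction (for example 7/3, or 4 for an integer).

1. A_x = 9  [[BA ⟂ BC ⇒ 6x-10y-34=0] ∩ [|A−(19, 8)|²=136]]
2. A_y = 2  [[BA ⟂ BC ⇒ 6x-10y-34=0] ∩ [|A−(19, 8)|²=136]]
   so A = (9, 2)

A = (9, 2)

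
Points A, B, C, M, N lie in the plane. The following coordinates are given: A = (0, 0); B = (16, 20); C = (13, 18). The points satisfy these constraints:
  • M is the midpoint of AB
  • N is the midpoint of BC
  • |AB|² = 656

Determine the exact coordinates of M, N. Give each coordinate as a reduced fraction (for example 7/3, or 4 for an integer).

1. M_x = 8  [2·M = A+B = (0, 0)+(16, 20)]
2. M_y = 10  [2·M = A+B = (0, 0)+(16, 20)]
   so M = (8, 10)
3. N_x = 29/2  [2·N = B+C = (16, 20)+(13, 18)]
4. N_y = 19  [2·N = B+C = (16, 20)+(13, 18)]
   so N = (29/2, 19)

M = (8, 10)
N = (29/2, 19)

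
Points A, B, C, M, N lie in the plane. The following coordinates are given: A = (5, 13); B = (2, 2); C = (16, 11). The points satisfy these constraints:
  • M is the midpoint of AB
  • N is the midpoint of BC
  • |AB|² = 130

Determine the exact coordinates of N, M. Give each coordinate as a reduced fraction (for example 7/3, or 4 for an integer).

N = (9, 13/2)
M = (7/2, 15/2)

1. M_x = 7/2  [2·M = A+B = (5, 13)+(2, 2)]
2. M_y = 15/2  [2·M = A+B = (5, 13)+(2, 2)]
   so M = (7/2, 15/2)
3. N_x = 9  [2·N = B+C = (2, 2)+(16, 11)]
4. N_y = 13/2  [2·N = B+C = (2, 2)+(16, 11)]
   so N = (9, 13/2)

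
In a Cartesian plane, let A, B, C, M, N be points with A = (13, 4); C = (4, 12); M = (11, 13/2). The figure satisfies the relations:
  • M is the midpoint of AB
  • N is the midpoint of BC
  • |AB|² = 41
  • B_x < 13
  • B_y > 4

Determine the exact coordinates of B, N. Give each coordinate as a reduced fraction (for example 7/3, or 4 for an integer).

1. B_x = 9  [B = 2·M−A = 2·(11, 13/2)−(13, 4)]
2. B_y = 9  [B = 2·M−A = 2·(11, 13/2)−(13, 4)]
   so B = (9, 9)
3. N_x = 13/2  [2·N = B+C = (9, 9)+(4, 12)]
4. N_y = 21/2  [2·N = B+C = (9, 9)+(4, 12)]
   so N = (13/2, 21/2)

B = (9, 9)
N = (13/2, 21/2)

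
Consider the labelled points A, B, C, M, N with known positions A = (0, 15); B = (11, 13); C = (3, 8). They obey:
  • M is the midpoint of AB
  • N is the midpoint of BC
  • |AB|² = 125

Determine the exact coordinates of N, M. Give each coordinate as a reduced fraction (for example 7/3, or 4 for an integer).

N = (7, 21/2)
M = (11/2, 14)

1. M_x = 11/2  [2·M = A+B = (0, 15)+(11, 13)]
2. M_y = 14  [2·M = A+B = (0, 15)+(11, 13)]
   so M = (11/2, 14)
3. N_x = 7  [2·N = B+C = (11, 13)+(3, 8)]
4. N_y = 21/2  [2·N = B+C = (11, 13)+(3, 8)]
   so N = (7, 21/2)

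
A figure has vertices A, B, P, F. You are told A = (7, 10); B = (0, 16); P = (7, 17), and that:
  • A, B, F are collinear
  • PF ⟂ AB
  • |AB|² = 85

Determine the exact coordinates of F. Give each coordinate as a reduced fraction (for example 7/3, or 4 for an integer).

1. F_x = 301/85  [[A, B, F are collinear ⇒ -6x-7y+112=0] ∩ [PF ⟂ AB ⇒ -7x+6y-53=0]]
2. F_y = 1102/85  [[A, B, F are collinear ⇒ -6x-7y+112=0] ∩ [PF ⟂ AB ⇒ -7x+6y-53=0]]
   so F = (301/85, 1102/85)

F = (301/85, 1102/85)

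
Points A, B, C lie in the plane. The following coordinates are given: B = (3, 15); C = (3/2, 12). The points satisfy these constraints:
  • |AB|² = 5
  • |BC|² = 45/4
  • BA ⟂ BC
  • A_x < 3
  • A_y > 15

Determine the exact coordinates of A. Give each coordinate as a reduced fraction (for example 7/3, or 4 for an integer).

A = (1, 16)

1. A_x = 1  [[BA ⟂ BC ⇒ -3/2x-3y+99/2=0] ∩ [|A−(3, 15)|²=5]]
2. A_y = 16  [[BA ⟂ BC ⇒ -3/2x-3y+99/2=0] ∩ [|A−(3, 15)|²=5]]
   so A = (1, 16)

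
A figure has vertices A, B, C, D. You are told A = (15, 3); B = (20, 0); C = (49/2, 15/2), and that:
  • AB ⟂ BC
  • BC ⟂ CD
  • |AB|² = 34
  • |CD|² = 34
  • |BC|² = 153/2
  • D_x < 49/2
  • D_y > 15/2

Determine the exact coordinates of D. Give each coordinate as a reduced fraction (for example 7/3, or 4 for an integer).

D = (39/2, 21/2)

1. D_x = 39/2  [[BC ⟂ CD ⇒ 9/2x+15/2y-333/2=0] ∩ [|D−(49/2, 15/2)|²=34]]
2. D_y = 21/2  [[BC ⟂ CD ⇒ 9/2x+15/2y-333/2=0] ∩ [|D−(49/2, 15/2)|²=34]]
   so D = (39/2, 21/2)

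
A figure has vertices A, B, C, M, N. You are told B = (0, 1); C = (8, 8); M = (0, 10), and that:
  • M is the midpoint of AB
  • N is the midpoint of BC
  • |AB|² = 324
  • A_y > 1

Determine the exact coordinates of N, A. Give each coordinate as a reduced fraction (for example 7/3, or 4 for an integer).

N = (4, 9/2)
A = (0, 19)

1. A_x = 0  [A = 2·M−B = 2·(0, 10)−(0, 1)]
2. A_y = 19  [A = 2·M−B = 2·(0, 10)−(0, 1)]
   so A = (0, 19)
3. N_x = 4  [2·N = B+C = (0, 1)+(8, 8)]
4. N_y = 9/2  [2·N = B+C = (0, 1)+(8, 8)]
   so N = (4, 9/2)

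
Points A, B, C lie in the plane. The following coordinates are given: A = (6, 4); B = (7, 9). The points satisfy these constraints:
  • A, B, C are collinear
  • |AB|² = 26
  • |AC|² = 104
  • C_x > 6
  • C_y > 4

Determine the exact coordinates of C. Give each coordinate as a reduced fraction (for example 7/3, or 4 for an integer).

1. C_x = 8  [[A, B, C are collinear ⇒ -5x+1y+26=0] ∩ [|C−(6, 4)|²=104]]
2. C_y = 14  [[A, B, C are collinear ⇒ -5x+1y+26=0] ∩ [|C−(6, 4)|²=104]]
   so C = (8, 14)

C = (8, 14)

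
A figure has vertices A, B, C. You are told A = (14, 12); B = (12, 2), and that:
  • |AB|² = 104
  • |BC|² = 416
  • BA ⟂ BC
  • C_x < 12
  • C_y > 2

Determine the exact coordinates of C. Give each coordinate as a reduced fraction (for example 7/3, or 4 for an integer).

1. C_x = -8  [[BA ⟂ BC ⇒ 2x+10y-44=0] ∩ [|C−(12, 2)|²=416]]
2. C_y = 6  [[BA ⟂ BC ⇒ 2x+10y-44=0] ∩ [|C−(12, 2)|²=416]]
   so C = (-8, 6)

C = (-8, 6)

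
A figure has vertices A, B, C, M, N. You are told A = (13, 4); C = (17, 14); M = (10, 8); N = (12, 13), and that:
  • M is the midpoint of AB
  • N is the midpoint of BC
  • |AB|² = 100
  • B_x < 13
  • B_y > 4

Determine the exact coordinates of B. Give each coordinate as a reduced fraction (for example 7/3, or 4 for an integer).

B = (7, 12)

1. B_x = 7  [B = 2·M−A = 2·(10, 8)−(13, 4)]
2. B_y = 12  [B = 2·M−A = 2·(10, 8)−(13, 4)]
   so B = (7, 12)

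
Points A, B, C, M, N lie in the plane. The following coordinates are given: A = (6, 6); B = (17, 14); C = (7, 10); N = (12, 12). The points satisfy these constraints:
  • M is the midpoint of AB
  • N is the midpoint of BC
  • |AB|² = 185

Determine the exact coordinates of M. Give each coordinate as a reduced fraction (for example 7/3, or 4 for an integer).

M = (23/2, 10)

1. M_x = 23/2  [2·M = A+B = (6, 6)+(17, 14)]
2. M_y = 10  [2·M = A+B = (6, 6)+(17, 14)]
   so M = (23/2, 10)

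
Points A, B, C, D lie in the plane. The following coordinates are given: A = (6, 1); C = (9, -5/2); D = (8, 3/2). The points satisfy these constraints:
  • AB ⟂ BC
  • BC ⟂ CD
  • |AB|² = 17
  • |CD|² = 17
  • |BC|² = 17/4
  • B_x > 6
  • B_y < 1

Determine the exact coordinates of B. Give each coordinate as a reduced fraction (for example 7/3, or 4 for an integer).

B = (7, -3)

1. B_x = 7  [[BC ⟂ CD ⇒ 1x-4y-19=0] ∩ [|B−(6, 1)|²=17]]
2. B_y = -3  [[BC ⟂ CD ⇒ 1x-4y-19=0] ∩ [|B−(6, 1)|²=17]]
   so B = (7, -3)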